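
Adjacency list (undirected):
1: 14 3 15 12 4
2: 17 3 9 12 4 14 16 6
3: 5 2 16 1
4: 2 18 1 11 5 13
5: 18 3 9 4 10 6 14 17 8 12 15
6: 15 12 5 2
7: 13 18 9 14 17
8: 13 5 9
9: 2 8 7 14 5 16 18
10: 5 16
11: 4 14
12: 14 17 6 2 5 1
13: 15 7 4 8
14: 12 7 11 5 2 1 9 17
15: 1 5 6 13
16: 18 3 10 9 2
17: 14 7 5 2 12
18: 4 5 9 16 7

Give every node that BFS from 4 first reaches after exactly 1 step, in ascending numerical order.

1, 2, 5, 11, 13, 18

Level 0: 4
Level 1: 1, 2, 5, 11, 13, 18
Level 2: 3, 6, 7, 8, 9, 10, 12, 14, 15, 16, 17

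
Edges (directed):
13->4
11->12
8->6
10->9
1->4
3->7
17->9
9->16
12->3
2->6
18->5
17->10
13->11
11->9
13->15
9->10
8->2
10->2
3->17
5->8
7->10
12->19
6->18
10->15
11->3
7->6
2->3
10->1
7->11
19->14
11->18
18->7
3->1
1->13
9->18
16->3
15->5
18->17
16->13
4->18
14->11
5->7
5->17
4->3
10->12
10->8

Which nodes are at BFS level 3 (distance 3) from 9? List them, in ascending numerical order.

4, 6, 11, 19

Level 0: 9
Level 1: 10, 16, 18
Level 2: 1, 2, 3, 5, 7, 8, 12, 13, 15, 17
Level 3: 4, 6, 11, 19
Level 4: 14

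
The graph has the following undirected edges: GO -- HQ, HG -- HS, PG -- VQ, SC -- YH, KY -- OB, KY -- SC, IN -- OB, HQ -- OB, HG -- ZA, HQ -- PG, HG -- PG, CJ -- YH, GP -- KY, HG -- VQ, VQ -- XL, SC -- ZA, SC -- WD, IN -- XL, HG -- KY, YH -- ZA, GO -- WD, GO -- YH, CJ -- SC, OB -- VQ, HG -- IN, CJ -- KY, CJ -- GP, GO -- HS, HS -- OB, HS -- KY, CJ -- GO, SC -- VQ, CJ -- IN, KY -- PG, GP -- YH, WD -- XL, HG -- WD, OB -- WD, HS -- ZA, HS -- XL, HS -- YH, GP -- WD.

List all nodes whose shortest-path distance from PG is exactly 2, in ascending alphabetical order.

CJ, GO, GP, HS, IN, OB, SC, WD, XL, ZA

Level 0: PG
Level 1: HG, HQ, KY, VQ
Level 2: CJ, GO, GP, HS, IN, OB, SC, WD, XL, ZA
Level 3: YH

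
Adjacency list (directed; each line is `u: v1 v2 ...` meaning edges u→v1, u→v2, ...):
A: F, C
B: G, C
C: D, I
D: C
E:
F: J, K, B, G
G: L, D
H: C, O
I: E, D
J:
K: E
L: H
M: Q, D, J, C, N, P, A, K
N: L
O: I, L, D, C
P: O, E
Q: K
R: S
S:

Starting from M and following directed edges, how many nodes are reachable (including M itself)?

BFS from M visits: M, A, C, D, J, K, N, P, Q, F, I, E, L, O, B, G, H
Reachable nodes: 17 of 19 total.

17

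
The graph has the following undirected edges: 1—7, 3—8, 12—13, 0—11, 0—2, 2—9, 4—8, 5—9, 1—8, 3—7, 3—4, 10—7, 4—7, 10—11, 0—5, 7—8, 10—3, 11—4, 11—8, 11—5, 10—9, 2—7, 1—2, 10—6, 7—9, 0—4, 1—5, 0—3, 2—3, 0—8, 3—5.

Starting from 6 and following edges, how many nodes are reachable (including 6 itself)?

12

BFS from 6 visits: 6, 10, 11, 9, 7, 3, 8, 5, 4, 0, 2, 1
Reachable nodes: 12 of 14 total.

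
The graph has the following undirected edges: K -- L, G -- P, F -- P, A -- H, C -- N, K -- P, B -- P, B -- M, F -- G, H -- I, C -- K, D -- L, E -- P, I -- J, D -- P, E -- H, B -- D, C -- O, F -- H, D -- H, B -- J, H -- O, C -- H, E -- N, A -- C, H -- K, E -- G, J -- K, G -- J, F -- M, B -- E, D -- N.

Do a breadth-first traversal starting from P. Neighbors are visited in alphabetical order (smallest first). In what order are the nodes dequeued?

P -> B -> D -> E -> F -> G -> K -> J -> M -> H -> L -> N -> C -> I -> A -> O

Visit P; enqueue B, D, E, F, G, K → queue [B, D, E, F, G, K]
Visit B; enqueue J, M → queue [D, E, F, G, K, J, M]
Visit D; enqueue H, L, N → queue [E, F, G, K, J, M, H, L, N]
Visit E → queue [F, G, K, J, M, H, L, N]
Visit F → queue [G, K, J, M, H, L, N]
Visit G → queue [K, J, M, H, L, N]
Visit K; enqueue C → queue [J, M, H, L, N, C]
Visit J; enqueue I → queue [M, H, L, N, C, I]
Visit M → queue [H, L, N, C, I]
Visit H; enqueue A, O → queue [L, N, C, I, A, O]
Visit L → queue [N, C, I, A, O]
Visit N → queue [C, I, A, O]
Visit C → queue [I, A, O]
Visit I → queue [A, O]
Visit A → queue [O]
Visit O → queue []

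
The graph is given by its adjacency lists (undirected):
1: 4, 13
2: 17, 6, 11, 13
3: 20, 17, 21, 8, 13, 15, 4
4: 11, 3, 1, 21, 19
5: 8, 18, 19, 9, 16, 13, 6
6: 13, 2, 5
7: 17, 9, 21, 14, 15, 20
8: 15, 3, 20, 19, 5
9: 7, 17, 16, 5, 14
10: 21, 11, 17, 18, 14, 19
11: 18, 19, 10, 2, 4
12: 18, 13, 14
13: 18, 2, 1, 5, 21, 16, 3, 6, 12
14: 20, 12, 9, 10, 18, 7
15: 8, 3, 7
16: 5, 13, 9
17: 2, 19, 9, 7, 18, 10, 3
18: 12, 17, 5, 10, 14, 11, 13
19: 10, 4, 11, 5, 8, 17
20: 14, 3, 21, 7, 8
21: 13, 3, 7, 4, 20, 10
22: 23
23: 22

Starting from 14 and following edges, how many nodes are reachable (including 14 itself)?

BFS from 14 visits: 14, 7, 9, 10, 12, 18, 20, 15, 17, 21, 5, 16, 11, 19, 13, 3, 8, 2, 4, 6, 1
Reachable nodes: 21 of 23 total.

21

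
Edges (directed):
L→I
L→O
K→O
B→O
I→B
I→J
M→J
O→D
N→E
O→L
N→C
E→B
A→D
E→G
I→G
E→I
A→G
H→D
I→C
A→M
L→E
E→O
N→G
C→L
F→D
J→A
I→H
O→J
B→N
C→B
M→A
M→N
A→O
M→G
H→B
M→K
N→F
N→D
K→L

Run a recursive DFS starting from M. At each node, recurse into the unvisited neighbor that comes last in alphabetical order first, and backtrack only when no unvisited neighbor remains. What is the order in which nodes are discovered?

M, N, G, F, D, E, O, L, I, J, A, H, B, C, K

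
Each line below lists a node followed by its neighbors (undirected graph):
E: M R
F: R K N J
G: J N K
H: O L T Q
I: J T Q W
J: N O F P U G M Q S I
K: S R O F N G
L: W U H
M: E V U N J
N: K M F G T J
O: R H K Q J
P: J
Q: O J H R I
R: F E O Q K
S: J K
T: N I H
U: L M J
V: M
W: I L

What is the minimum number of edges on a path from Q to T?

Level 0: Q
Level 1: H, I, J, O, R
Level 2: E, F, G, K, L, M, N, P, S, T, U, W
Level 3: V
T first appears at level 2.

2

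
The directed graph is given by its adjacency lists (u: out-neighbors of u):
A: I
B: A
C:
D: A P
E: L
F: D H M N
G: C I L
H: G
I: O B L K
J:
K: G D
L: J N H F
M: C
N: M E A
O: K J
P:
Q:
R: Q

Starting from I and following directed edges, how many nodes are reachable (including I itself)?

16

BFS from I visits: I, B, K, L, O, A, D, G, F, H, J, N, P, C, M, E
Reachable nodes: 16 of 18 total.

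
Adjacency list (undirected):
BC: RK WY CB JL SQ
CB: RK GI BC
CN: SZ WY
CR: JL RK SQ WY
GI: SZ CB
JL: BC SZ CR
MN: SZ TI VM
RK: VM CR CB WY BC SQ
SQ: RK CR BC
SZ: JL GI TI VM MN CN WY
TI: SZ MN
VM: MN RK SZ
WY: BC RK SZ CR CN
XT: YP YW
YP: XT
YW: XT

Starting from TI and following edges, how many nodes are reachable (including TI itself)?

13

BFS from TI visits: TI, SZ, MN, JL, GI, VM, CN, WY, BC, CR, CB, RK, SQ
Reachable nodes: 13 of 16 total.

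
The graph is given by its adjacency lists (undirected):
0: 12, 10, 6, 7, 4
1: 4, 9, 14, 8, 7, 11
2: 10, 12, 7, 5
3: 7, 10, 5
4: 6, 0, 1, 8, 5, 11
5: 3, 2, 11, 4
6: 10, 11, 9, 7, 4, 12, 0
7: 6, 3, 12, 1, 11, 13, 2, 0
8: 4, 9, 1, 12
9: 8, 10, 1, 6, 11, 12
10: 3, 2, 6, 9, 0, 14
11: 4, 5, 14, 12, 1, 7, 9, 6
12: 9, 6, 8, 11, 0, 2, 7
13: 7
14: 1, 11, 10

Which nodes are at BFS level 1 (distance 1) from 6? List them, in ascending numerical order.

Level 0: 6
Level 1: 0, 4, 7, 9, 10, 11, 12
Level 2: 1, 2, 3, 5, 8, 13, 14

0, 4, 7, 9, 10, 11, 12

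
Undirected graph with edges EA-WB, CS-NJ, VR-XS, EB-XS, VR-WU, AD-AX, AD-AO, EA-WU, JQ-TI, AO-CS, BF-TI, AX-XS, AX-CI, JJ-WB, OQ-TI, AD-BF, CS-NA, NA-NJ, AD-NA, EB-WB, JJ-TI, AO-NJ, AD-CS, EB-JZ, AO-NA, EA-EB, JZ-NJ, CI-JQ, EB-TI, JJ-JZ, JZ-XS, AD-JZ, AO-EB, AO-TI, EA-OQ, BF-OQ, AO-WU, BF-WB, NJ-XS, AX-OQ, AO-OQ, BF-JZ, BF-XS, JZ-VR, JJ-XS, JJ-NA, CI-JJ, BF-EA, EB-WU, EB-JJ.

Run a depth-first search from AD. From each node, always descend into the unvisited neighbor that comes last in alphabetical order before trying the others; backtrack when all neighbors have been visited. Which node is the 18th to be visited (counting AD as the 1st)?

AO

Visit AD
AD → NA
NA → NJ
NJ → XS
XS → VR
VR → WU
WU → EB
EB → WB
WB → JJ
JJ → TI
TI → OQ
OQ → EA
EA → BF
BF → JZ
OQ → AX
AX → CI
CI → JQ
OQ → AO
AO → CS

Visit order: AD, NA, NJ, XS, VR, WU, EB, WB, JJ, TI, OQ, EA, BF, JZ, AX, CI, JQ, AO, CS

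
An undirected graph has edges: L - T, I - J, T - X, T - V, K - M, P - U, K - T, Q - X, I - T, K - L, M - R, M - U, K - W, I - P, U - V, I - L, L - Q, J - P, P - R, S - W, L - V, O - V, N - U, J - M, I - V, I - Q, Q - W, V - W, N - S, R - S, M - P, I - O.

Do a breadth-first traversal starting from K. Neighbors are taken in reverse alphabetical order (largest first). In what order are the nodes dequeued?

Visit K; enqueue W, T, M, L → queue [W, T, M, L]
Visit W; enqueue V, S, Q → queue [T, M, L, V, S, Q]
Visit T; enqueue X, I → queue [M, L, V, S, Q, X, I]
Visit M; enqueue U, R, P, J → queue [L, V, S, Q, X, I, U, R, P, J]
Visit L → queue [V, S, Q, X, I, U, R, P, J]
Visit V; enqueue O → queue [S, Q, X, I, U, R, P, J, O]
Visit S; enqueue N → queue [Q, X, I, U, R, P, J, O, N]
Visit Q → queue [X, I, U, R, P, J, O, N]
Visit X → queue [I, U, R, P, J, O, N]
Visit I → queue [U, R, P, J, O, N]
Visit U → queue [R, P, J, O, N]
Visit R → queue [P, J, O, N]
Visit P → queue [J, O, N]
Visit J → queue [O, N]
Visit O → queue [N]
Visit N → queue []

K, W, T, M, L, V, S, Q, X, I, U, R, P, J, O, N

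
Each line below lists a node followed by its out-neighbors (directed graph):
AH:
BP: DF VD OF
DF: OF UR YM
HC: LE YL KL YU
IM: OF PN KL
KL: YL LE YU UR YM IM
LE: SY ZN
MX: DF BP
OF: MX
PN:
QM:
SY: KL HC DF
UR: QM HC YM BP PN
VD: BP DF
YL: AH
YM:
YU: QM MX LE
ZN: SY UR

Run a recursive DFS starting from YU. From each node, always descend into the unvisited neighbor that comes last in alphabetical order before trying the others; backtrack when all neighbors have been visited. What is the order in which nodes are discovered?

Visit YU
YU → QM
YU → MX
MX → DF
DF → YM
DF → UR
UR → PN
UR → HC
HC → YL
YL → AH
HC → LE
LE → ZN
ZN → SY
SY → KL
KL → IM
IM → OF
UR → BP
BP → VD

YU QM MX DF YM UR PN HC YL AH LE ZN SY KL IM OF BP VD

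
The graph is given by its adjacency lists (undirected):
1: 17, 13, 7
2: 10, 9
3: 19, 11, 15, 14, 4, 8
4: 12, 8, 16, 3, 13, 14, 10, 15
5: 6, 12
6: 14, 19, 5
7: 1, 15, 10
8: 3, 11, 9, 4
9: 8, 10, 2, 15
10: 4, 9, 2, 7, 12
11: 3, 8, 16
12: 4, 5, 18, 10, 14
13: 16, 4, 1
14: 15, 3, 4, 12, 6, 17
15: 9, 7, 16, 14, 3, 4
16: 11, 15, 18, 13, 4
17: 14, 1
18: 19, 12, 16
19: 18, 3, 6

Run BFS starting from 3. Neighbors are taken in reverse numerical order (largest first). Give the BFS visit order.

Visit 3; enqueue 19, 15, 14, 11, 8, 4 → queue [19, 15, 14, 11, 8, 4]
Visit 19; enqueue 18, 6 → queue [15, 14, 11, 8, 4, 18, 6]
Visit 15; enqueue 16, 9, 7 → queue [14, 11, 8, 4, 18, 6, 16, 9, 7]
Visit 14; enqueue 17, 12 → queue [11, 8, 4, 18, 6, 16, 9, 7, 17, 12]
Visit 11 → queue [8, 4, 18, 6, 16, 9, 7, 17, 12]
Visit 8 → queue [4, 18, 6, 16, 9, 7, 17, 12]
Visit 4; enqueue 13, 10 → queue [18, 6, 16, 9, 7, 17, 12, 13, 10]
Visit 18 → queue [6, 16, 9, 7, 17, 12, 13, 10]
Visit 6; enqueue 5 → queue [16, 9, 7, 17, 12, 13, 10, 5]
Visit 16 → queue [9, 7, 17, 12, 13, 10, 5]
Visit 9; enqueue 2 → queue [7, 17, 12, 13, 10, 5, 2]
Visit 7; enqueue 1 → queue [17, 12, 13, 10, 5, 2, 1]
Visit 17 → queue [12, 13, 10, 5, 2, 1]
Visit 12 → queue [13, 10, 5, 2, 1]
Visit 13 → queue [10, 5, 2, 1]
Visit 10 → queue [5, 2, 1]
Visit 5 → queue [2, 1]
Visit 2 → queue [1]
Visit 1 → queue []

3, 19, 15, 14, 11, 8, 4, 18, 6, 16, 9, 7, 17, 12, 13, 10, 5, 2, 1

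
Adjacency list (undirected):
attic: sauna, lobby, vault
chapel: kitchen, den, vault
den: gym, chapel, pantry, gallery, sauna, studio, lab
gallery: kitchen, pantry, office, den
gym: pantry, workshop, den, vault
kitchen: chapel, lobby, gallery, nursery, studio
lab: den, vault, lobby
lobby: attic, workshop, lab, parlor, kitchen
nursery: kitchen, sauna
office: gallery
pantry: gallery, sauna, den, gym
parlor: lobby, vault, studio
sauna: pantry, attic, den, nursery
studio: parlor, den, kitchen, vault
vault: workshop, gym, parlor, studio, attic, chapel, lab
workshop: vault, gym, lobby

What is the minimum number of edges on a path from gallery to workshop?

Level 0: gallery
Level 1: den, kitchen, office, pantry
Level 2: chapel, gym, lab, lobby, nursery, sauna, studio
Level 3: attic, parlor, vault, workshop
workshop first appears at level 3.

3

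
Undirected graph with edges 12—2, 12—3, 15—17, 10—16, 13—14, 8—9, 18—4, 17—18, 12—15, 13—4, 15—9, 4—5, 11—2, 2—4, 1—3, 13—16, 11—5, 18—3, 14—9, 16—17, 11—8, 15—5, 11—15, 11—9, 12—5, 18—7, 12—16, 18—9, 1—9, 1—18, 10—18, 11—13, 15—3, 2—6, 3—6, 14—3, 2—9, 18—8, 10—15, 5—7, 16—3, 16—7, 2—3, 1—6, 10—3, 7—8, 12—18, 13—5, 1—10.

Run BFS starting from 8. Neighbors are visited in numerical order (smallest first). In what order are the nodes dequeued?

Visit 8; enqueue 7, 9, 11, 18 → queue [7, 9, 11, 18]
Visit 7; enqueue 5, 16 → queue [9, 11, 18, 5, 16]
Visit 9; enqueue 1, 2, 14, 15 → queue [11, 18, 5, 16, 1, 2, 14, 15]
Visit 11; enqueue 13 → queue [18, 5, 16, 1, 2, 14, 15, 13]
Visit 18; enqueue 3, 4, 10, 12, 17 → queue [5, 16, 1, 2, 14, 15, 13, 3, 4, 10, 12, 17]
Visit 5 → queue [16, 1, 2, 14, 15, 13, 3, 4, 10, 12, 17]
Visit 16 → queue [1, 2, 14, 15, 13, 3, 4, 10, 12, 17]
Visit 1; enqueue 6 → queue [2, 14, 15, 13, 3, 4, 10, 12, 17, 6]
Visit 2 → queue [14, 15, 13, 3, 4, 10, 12, 17, 6]
Visit 14 → queue [15, 13, 3, 4, 10, 12, 17, 6]
Visit 15 → queue [13, 3, 4, 10, 12, 17, 6]
Visit 13 → queue [3, 4, 10, 12, 17, 6]
Visit 3 → queue [4, 10, 12, 17, 6]
Visit 4 → queue [10, 12, 17, 6]
Visit 10 → queue [12, 17, 6]
Visit 12 → queue [17, 6]
Visit 17 → queue [6]
Visit 6 → queue []

8 -> 7 -> 9 -> 11 -> 18 -> 5 -> 16 -> 1 -> 2 -> 14 -> 15 -> 13 -> 3 -> 4 -> 10 -> 12 -> 17 -> 6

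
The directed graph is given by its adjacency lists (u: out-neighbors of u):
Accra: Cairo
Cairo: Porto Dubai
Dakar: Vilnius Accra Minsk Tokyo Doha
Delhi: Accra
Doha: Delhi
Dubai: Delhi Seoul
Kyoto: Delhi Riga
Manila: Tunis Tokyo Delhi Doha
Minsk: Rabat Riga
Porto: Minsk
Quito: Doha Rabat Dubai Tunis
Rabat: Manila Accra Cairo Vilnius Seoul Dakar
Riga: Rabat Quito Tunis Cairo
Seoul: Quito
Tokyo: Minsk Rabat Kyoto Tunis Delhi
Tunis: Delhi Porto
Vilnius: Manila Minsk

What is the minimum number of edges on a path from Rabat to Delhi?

2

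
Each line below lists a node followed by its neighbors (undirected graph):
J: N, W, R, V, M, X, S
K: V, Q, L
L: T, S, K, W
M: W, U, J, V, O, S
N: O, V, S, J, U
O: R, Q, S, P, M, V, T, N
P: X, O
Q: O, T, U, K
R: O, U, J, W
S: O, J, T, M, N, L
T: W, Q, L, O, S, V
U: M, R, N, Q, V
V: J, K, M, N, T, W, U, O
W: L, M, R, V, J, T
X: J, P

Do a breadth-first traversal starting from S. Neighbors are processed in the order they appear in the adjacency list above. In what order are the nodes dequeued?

Visit S; enqueue O, J, T, M, N, L → queue [O, J, T, M, N, L]
Visit O; enqueue R, Q, P, V → queue [J, T, M, N, L, R, Q, P, V]
Visit J; enqueue W, X → queue [T, M, N, L, R, Q, P, V, W, X]
Visit T → queue [M, N, L, R, Q, P, V, W, X]
Visit M; enqueue U → queue [N, L, R, Q, P, V, W, X, U]
Visit N → queue [L, R, Q, P, V, W, X, U]
Visit L; enqueue K → queue [R, Q, P, V, W, X, U, K]
Visit R → queue [Q, P, V, W, X, U, K]
Visit Q → queue [P, V, W, X, U, K]
Visit P → queue [V, W, X, U, K]
Visit V → queue [W, X, U, K]
Visit W → queue [X, U, K]
Visit X → queue [U, K]
Visit U → queue [K]
Visit K → queue []

S O J T M N L R Q P V W X U K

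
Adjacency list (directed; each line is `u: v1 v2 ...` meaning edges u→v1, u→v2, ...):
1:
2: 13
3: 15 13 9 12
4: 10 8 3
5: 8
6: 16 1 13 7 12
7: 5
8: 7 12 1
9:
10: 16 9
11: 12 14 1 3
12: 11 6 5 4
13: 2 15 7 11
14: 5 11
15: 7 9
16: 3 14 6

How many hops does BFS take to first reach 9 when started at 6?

3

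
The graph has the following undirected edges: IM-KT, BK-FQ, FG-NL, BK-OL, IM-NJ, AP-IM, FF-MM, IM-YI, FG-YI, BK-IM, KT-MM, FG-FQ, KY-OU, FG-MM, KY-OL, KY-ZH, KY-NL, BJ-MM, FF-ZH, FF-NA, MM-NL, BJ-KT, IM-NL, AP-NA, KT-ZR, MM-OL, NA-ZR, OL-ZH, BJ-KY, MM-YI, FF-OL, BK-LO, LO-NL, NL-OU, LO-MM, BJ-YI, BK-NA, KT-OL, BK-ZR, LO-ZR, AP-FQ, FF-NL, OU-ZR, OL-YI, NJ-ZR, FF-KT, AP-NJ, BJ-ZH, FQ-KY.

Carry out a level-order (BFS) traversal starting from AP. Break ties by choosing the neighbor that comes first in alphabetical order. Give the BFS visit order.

AP → FQ → IM → NA → NJ → BK → FG → KY → KT → NL → YI → FF → ZR → LO → OL → MM → BJ → OU → ZH

Visit AP; enqueue FQ, IM, NA, NJ → queue [FQ, IM, NA, NJ]
Visit FQ; enqueue BK, FG, KY → queue [IM, NA, NJ, BK, FG, KY]
Visit IM; enqueue KT, NL, YI → queue [NA, NJ, BK, FG, KY, KT, NL, YI]
Visit NA; enqueue FF, ZR → queue [NJ, BK, FG, KY, KT, NL, YI, FF, ZR]
Visit NJ → queue [BK, FG, KY, KT, NL, YI, FF, ZR]
Visit BK; enqueue LO, OL → queue [FG, KY, KT, NL, YI, FF, ZR, LO, OL]
Visit FG; enqueue MM → queue [KY, KT, NL, YI, FF, ZR, LO, OL, MM]
Visit KY; enqueue BJ, OU, ZH → queue [KT, NL, YI, FF, ZR, LO, OL, MM, BJ, OU, ZH]
Visit KT → queue [NL, YI, FF, ZR, LO, OL, MM, BJ, OU, ZH]
Visit NL → queue [YI, FF, ZR, LO, OL, MM, BJ, OU, ZH]
Visit YI → queue [FF, ZR, LO, OL, MM, BJ, OU, ZH]
Visit FF → queue [ZR, LO, OL, MM, BJ, OU, ZH]
Visit ZR → queue [LO, OL, MM, BJ, OU, ZH]
Visit LO → queue [OL, MM, BJ, OU, ZH]
Visit OL → queue [MM, BJ, OU, ZH]
Visit MM → queue [BJ, OU, ZH]
Visit BJ → queue [OU, ZH]
Visit OU → queue [ZH]
Visit ZH → queue []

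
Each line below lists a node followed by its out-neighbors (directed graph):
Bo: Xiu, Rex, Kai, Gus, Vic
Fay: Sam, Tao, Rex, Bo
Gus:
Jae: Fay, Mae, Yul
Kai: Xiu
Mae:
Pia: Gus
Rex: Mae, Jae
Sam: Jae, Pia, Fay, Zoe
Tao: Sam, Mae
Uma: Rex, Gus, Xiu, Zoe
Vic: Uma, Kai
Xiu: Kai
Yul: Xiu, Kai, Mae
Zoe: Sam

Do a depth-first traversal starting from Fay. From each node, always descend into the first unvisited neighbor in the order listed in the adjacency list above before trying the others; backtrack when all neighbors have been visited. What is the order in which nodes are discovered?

Fay Sam Jae Mae Yul Xiu Kai Pia Gus Zoe Tao Rex Bo Vic Uma

Visit Fay
Fay → Sam
Sam → Jae
Jae → Mae
Jae → Yul
Yul → Xiu
Xiu → Kai
Sam → Pia
Pia → Gus
Sam → Zoe
Fay → Tao
Fay → Rex
Fay → Bo
Bo → Vic
Vic → Uma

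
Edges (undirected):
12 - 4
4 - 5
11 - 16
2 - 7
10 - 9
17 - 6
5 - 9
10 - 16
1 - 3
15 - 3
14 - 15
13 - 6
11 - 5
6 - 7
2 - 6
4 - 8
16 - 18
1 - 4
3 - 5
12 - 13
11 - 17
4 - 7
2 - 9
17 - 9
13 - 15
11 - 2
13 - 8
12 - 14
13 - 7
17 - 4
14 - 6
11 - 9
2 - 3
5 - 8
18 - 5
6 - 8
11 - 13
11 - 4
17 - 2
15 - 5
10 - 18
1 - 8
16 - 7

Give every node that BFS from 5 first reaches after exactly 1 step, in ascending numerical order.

3, 4, 8, 9, 11, 15, 18

Level 0: 5
Level 1: 3, 4, 8, 9, 11, 15, 18
Level 2: 1, 2, 6, 7, 10, 12, 13, 14, 16, 17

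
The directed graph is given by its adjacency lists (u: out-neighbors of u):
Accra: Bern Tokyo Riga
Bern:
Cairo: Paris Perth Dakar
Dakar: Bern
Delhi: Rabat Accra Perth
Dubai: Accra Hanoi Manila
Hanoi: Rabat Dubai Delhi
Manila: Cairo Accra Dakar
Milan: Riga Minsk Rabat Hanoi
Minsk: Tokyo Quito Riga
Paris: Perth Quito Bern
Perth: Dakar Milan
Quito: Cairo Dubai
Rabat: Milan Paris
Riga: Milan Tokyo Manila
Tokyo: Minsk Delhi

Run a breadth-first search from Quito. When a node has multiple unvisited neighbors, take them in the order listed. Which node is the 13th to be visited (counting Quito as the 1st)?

Riga

Visit Quito; enqueue Cairo, Dubai → queue [Cairo, Dubai]
Visit Cairo; enqueue Paris, Perth, Dakar → queue [Dubai, Paris, Perth, Dakar]
Visit Dubai; enqueue Accra, Hanoi, Manila → queue [Paris, Perth, Dakar, Accra, Hanoi, Manila]
Visit Paris; enqueue Bern → queue [Perth, Dakar, Accra, Hanoi, Manila, Bern]
Visit Perth; enqueue Milan → queue [Dakar, Accra, Hanoi, Manila, Bern, Milan]
Visit Dakar → queue [Accra, Hanoi, Manila, Bern, Milan]
Visit Accra; enqueue Tokyo, Riga → queue [Hanoi, Manila, Bern, Milan, Tokyo, Riga]
Visit Hanoi; enqueue Rabat, Delhi → queue [Manila, Bern, Milan, Tokyo, Riga, Rabat, Delhi]
Visit Manila → queue [Bern, Milan, Tokyo, Riga, Rabat, Delhi]
Visit Bern → queue [Milan, Tokyo, Riga, Rabat, Delhi]
Visit Milan; enqueue Minsk → queue [Tokyo, Riga, Rabat, Delhi, Minsk]
Visit Tokyo → queue [Riga, Rabat, Delhi, Minsk]
Visit Riga → queue [Rabat, Delhi, Minsk]
Visit Rabat → queue [Delhi, Minsk]
Visit Delhi → queue [Minsk]
Visit Minsk → queue []

Visit order: Quito, Cairo, Dubai, Paris, Perth, Dakar, Accra, Hanoi, Manila, Bern, Milan, Tokyo, Riga, Rabat, Delhi, Minsk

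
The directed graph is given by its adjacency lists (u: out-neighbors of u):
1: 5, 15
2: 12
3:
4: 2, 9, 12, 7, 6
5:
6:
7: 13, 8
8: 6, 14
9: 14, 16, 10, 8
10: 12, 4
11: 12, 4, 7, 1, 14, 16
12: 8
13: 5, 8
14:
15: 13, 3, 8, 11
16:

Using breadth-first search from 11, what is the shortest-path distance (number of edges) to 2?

Level 0: 11
Level 1: 1, 4, 7, 12, 14, 16
Level 2: 2, 5, 6, 8, 9, 13, 15
Level 3: 3, 10
2 first appears at level 2.

2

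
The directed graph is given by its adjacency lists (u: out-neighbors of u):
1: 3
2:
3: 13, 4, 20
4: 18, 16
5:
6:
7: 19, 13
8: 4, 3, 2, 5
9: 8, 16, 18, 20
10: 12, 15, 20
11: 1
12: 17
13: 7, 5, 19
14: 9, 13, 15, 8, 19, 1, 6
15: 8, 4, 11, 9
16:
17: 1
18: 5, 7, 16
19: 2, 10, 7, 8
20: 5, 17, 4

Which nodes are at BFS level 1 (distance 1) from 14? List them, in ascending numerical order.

1, 6, 8, 9, 13, 15, 19

Level 0: 14
Level 1: 1, 6, 8, 9, 13, 15, 19
Level 2: 2, 3, 4, 5, 7, 10, 11, 16, 18, 20
Level 3: 12, 17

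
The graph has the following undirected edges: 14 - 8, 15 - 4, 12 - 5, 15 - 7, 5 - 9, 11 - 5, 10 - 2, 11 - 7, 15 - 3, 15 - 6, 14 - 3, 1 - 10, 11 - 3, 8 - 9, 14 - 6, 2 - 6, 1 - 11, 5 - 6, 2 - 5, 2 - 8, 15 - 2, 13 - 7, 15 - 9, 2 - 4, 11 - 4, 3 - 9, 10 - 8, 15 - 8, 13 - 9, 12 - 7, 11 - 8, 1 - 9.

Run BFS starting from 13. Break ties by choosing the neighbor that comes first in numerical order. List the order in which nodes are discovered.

Visit 13; enqueue 7, 9 → queue [7, 9]
Visit 7; enqueue 11, 12, 15 → queue [9, 11, 12, 15]
Visit 9; enqueue 1, 3, 5, 8 → queue [11, 12, 15, 1, 3, 5, 8]
Visit 11; enqueue 4 → queue [12, 15, 1, 3, 5, 8, 4]
Visit 12 → queue [15, 1, 3, 5, 8, 4]
Visit 15; enqueue 2, 6 → queue [1, 3, 5, 8, 4, 2, 6]
Visit 1; enqueue 10 → queue [3, 5, 8, 4, 2, 6, 10]
Visit 3; enqueue 14 → queue [5, 8, 4, 2, 6, 10, 14]
Visit 5 → queue [8, 4, 2, 6, 10, 14]
Visit 8 → queue [4, 2, 6, 10, 14]
Visit 4 → queue [2, 6, 10, 14]
Visit 2 → queue [6, 10, 14]
Visit 6 → queue [10, 14]
Visit 10 → queue [14]
Visit 14 → queue []

13 -> 7 -> 9 -> 11 -> 12 -> 15 -> 1 -> 3 -> 5 -> 8 -> 4 -> 2 -> 6 -> 10 -> 14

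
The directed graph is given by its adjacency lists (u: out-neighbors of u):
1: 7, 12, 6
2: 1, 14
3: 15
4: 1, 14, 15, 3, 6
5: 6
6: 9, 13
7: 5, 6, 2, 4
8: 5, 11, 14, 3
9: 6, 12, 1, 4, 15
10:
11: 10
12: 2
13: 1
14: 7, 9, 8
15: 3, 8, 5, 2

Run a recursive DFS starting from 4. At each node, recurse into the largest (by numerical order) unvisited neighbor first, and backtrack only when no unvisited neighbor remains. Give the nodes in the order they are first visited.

4, 15, 8, 14, 9, 12, 2, 1, 7, 6, 13, 5, 11, 10, 3

Visit 4
4 → 15
15 → 8
8 → 14
14 → 9
9 → 12
12 → 2
2 → 1
1 → 7
7 → 6
6 → 13
7 → 5
8 → 11
11 → 10
8 → 3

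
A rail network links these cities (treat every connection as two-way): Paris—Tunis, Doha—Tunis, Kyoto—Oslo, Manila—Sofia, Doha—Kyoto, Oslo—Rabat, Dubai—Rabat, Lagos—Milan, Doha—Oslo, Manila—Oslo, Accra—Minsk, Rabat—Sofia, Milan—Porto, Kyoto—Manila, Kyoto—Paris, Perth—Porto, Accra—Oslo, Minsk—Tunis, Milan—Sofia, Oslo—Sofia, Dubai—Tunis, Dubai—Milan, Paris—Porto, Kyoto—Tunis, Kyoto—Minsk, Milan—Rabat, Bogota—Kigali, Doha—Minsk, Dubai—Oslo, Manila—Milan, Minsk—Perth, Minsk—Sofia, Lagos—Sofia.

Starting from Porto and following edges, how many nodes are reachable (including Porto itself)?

BFS from Porto visits: Porto, Perth, Paris, Milan, Minsk, Tunis, Kyoto, Sofia, Rabat, Manila, Lagos, Dubai, Doha, Accra, Oslo
Reachable nodes: 15 of 17 total.

15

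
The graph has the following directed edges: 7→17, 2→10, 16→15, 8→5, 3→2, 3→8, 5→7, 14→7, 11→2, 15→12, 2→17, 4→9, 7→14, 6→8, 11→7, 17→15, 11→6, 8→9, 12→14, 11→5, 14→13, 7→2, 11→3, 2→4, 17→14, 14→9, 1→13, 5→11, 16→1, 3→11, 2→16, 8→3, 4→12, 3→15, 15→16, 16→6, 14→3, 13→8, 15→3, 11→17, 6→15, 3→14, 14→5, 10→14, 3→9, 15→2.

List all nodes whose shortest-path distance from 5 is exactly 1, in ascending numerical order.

7, 11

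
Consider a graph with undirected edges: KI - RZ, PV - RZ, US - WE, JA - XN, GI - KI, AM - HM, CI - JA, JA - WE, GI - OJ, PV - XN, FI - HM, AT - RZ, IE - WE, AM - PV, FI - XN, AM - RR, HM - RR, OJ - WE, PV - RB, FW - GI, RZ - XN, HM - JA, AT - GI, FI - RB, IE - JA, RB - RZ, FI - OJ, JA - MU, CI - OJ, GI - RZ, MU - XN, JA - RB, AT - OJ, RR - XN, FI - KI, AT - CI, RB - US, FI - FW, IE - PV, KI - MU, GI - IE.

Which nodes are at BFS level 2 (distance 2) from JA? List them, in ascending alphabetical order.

AM, AT, FI, GI, KI, OJ, PV, RR, RZ, US

Level 0: JA
Level 1: CI, HM, IE, MU, RB, WE, XN
Level 2: AM, AT, FI, GI, KI, OJ, PV, RR, RZ, US
Level 3: FW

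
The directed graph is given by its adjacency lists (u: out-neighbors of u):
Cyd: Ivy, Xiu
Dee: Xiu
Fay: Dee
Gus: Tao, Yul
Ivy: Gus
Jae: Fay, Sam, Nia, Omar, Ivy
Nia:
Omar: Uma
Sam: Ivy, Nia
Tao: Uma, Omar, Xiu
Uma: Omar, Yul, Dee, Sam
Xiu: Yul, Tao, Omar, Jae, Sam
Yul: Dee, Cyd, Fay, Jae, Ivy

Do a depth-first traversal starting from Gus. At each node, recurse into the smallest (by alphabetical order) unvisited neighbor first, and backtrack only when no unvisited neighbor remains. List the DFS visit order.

Gus → Tao → Omar → Uma → Dee → Xiu → Jae → Fay → Ivy → Nia → Sam → Yul → Cyd

Visit Gus
Gus → Tao
Tao → Omar
Omar → Uma
Uma → Dee
Dee → Xiu
Xiu → Jae
Jae → Fay
Jae → Ivy
Jae → Nia
Jae → Sam
Xiu → Yul
Yul → Cyd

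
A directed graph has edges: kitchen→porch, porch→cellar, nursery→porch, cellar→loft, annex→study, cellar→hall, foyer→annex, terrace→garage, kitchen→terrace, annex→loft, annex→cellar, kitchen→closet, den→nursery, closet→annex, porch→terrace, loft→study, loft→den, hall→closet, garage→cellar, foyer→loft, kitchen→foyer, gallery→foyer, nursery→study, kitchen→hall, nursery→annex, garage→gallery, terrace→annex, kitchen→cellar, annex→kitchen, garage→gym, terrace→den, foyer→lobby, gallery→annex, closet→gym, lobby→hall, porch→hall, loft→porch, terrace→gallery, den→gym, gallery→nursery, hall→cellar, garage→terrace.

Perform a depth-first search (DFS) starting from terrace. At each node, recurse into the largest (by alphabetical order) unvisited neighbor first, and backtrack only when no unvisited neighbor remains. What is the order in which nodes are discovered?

terrace → garage → gym → gallery → nursery → study → porch → hall → closet → annex → loft → den → kitchen → foyer → lobby → cellar

Visit terrace
terrace → garage
garage → gym
garage → gallery
gallery → nursery
nursery → study
nursery → porch
porch → hall
hall → closet
closet → annex
annex → loft
loft → den
annex → kitchen
kitchen → foyer
foyer → lobby
kitchen → cellar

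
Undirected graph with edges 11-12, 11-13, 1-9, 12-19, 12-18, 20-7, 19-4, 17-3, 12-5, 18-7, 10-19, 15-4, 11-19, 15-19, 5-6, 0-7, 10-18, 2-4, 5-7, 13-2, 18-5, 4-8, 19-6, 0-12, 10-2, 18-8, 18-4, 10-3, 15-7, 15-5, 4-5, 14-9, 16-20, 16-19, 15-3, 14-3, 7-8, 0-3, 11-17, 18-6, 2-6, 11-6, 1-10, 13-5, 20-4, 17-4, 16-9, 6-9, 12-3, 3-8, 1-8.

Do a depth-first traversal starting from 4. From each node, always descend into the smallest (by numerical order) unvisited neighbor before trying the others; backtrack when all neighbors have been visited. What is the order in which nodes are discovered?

4, 2, 6, 5, 7, 0, 3, 8, 1, 9, 14, 16, 19, 10, 18, 12, 11, 13, 17, 15, 20

Visit 4
4 → 2
2 → 6
6 → 5
5 → 7
7 → 0
0 → 3
3 → 8
8 → 1
1 → 9
9 → 14
9 → 16
16 → 19
19 → 10
10 → 18
18 → 12
12 → 11
11 → 13
11 → 17
19 → 15
16 → 20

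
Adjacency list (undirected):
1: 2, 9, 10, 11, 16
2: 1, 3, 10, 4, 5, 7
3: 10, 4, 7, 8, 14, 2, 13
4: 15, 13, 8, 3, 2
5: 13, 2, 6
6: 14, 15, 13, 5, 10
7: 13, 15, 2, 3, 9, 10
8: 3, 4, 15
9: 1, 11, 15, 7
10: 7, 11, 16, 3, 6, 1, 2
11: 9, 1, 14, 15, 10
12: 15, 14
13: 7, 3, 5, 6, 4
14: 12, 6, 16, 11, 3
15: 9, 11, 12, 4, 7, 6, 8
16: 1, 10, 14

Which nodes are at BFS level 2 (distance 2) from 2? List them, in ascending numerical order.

6, 8, 9, 11, 13, 14, 15, 16

Level 0: 2
Level 1: 1, 3, 4, 5, 7, 10
Level 2: 6, 8, 9, 11, 13, 14, 15, 16
Level 3: 12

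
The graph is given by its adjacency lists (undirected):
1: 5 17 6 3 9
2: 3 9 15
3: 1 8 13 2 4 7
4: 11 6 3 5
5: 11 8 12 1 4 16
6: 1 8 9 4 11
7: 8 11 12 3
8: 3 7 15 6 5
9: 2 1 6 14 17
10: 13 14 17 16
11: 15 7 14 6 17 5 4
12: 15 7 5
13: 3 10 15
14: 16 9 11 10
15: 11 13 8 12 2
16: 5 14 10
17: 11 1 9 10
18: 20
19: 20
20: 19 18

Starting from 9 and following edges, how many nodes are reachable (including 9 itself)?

17

BFS from 9 visits: 9, 2, 1, 6, 14, 17, 3, 15, 5, 8, 4, 11, 16, 10, 13, 7, 12
Reachable nodes: 17 of 20 total.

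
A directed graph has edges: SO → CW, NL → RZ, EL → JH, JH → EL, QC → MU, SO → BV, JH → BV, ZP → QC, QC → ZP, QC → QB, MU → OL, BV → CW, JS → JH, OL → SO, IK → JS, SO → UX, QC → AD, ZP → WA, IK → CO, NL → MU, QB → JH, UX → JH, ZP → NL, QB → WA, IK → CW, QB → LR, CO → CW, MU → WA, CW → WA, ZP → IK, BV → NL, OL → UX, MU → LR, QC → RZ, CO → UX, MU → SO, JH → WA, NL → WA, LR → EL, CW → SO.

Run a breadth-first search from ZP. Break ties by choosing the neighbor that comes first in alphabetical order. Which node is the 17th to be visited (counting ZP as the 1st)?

OL

Visit ZP; enqueue IK, NL, QC, WA → queue [IK, NL, QC, WA]
Visit IK; enqueue CO, CW, JS → queue [NL, QC, WA, CO, CW, JS]
Visit NL; enqueue MU, RZ → queue [QC, WA, CO, CW, JS, MU, RZ]
Visit QC; enqueue AD, QB → queue [WA, CO, CW, JS, MU, RZ, AD, QB]
Visit WA → queue [CO, CW, JS, MU, RZ, AD, QB]
Visit CO; enqueue UX → queue [CW, JS, MU, RZ, AD, QB, UX]
Visit CW; enqueue SO → queue [JS, MU, RZ, AD, QB, UX, SO]
Visit JS; enqueue JH → queue [MU, RZ, AD, QB, UX, SO, JH]
Visit MU; enqueue LR, OL → queue [RZ, AD, QB, UX, SO, JH, LR, OL]
Visit RZ → queue [AD, QB, UX, SO, JH, LR, OL]
Visit AD → queue [QB, UX, SO, JH, LR, OL]
Visit QB → queue [UX, SO, JH, LR, OL]
Visit UX → queue [SO, JH, LR, OL]
Visit SO; enqueue BV → queue [JH, LR, OL, BV]
Visit JH; enqueue EL → queue [LR, OL, BV, EL]
Visit LR → queue [OL, BV, EL]
Visit OL → queue [BV, EL]
Visit BV → queue [EL]
Visit EL → queue []

Visit order: ZP, IK, NL, QC, WA, CO, CW, JS, MU, RZ, AD, QB, UX, SO, JH, LR, OL, BV, EL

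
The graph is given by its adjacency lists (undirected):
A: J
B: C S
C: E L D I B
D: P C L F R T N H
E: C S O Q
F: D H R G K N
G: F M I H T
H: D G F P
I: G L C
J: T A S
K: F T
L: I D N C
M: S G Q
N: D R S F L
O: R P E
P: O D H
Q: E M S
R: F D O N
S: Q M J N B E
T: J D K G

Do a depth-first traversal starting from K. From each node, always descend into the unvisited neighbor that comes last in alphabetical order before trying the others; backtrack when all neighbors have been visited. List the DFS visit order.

Visit K
K → T
T → J
J → S
S → Q
Q → M
M → G
G → I
I → L
L → N
N → R
R → O
O → P
P → H
H → F
F → D
D → C
C → E
C → B
J → A

K, T, J, S, Q, M, G, I, L, N, R, O, P, H, F, D, C, E, B, A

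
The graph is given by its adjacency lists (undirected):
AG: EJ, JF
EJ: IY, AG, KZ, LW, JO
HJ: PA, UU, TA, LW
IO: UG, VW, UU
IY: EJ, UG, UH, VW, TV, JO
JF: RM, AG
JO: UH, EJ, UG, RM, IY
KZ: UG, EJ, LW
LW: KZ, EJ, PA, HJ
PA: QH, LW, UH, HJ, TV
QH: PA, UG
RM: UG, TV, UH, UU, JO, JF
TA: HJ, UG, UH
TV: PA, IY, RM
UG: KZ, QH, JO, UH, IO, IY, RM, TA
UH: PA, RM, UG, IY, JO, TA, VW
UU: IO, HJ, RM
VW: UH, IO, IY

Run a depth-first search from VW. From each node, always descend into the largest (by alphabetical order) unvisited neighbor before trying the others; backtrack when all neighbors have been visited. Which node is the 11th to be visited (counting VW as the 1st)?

Visit VW
VW → UH
UH → UG
UG → TA
TA → HJ
HJ → UU
UU → RM
RM → TV
TV → PA
PA → QH
PA → LW
LW → KZ
KZ → EJ
EJ → JO
JO → IY
EJ → AG
AG → JF
UU → IO

Visit order: VW, UH, UG, TA, HJ, UU, RM, TV, PA, QH, LW, KZ, EJ, JO, IY, AG, JF, IO

LW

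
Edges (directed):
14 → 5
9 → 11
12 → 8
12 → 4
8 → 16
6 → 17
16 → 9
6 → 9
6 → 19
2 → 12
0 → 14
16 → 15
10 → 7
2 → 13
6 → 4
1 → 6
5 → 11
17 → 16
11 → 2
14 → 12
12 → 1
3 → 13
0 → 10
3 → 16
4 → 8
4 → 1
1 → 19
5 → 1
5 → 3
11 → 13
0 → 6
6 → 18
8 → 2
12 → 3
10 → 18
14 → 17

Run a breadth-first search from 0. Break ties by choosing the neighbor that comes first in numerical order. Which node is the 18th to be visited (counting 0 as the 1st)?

2

Visit 0; enqueue 6, 10, 14 → queue [6, 10, 14]
Visit 6; enqueue 4, 9, 17, 18, 19 → queue [10, 14, 4, 9, 17, 18, 19]
Visit 10; enqueue 7 → queue [14, 4, 9, 17, 18, 19, 7]
Visit 14; enqueue 5, 12 → queue [4, 9, 17, 18, 19, 7, 5, 12]
Visit 4; enqueue 1, 8 → queue [9, 17, 18, 19, 7, 5, 12, 1, 8]
Visit 9; enqueue 11 → queue [17, 18, 19, 7, 5, 12, 1, 8, 11]
Visit 17; enqueue 16 → queue [18, 19, 7, 5, 12, 1, 8, 11, 16]
Visit 18 → queue [19, 7, 5, 12, 1, 8, 11, 16]
Visit 19 → queue [7, 5, 12, 1, 8, 11, 16]
Visit 7 → queue [5, 12, 1, 8, 11, 16]
Visit 5; enqueue 3 → queue [12, 1, 8, 11, 16, 3]
Visit 12 → queue [1, 8, 11, 16, 3]
Visit 1 → queue [8, 11, 16, 3]
Visit 8; enqueue 2 → queue [11, 16, 3, 2]
Visit 11; enqueue 13 → queue [16, 3, 2, 13]
Visit 16; enqueue 15 → queue [3, 2, 13, 15]
Visit 3 → queue [2, 13, 15]
Visit 2 → queue [13, 15]
Visit 13 → queue [15]
Visit 15 → queue []

Visit order: 0, 6, 10, 14, 4, 9, 17, 18, 19, 7, 5, 12, 1, 8, 11, 16, 3, 2, 13, 15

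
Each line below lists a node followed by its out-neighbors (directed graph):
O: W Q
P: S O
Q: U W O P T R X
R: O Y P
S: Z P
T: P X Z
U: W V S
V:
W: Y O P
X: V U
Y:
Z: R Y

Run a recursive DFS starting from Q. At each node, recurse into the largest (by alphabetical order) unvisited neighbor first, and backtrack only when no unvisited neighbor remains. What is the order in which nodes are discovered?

Visit Q
Q → X
X → V
X → U
U → W
W → Y
W → P
P → S
S → Z
Z → R
R → O
Q → T

Q, X, V, U, W, Y, P, S, Z, R, O, T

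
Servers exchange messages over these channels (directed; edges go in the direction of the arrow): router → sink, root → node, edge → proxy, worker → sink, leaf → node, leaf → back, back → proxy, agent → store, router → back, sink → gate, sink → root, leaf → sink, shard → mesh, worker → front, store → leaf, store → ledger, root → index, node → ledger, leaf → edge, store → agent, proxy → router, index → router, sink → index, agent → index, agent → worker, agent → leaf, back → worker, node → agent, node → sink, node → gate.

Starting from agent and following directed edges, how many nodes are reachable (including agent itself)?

15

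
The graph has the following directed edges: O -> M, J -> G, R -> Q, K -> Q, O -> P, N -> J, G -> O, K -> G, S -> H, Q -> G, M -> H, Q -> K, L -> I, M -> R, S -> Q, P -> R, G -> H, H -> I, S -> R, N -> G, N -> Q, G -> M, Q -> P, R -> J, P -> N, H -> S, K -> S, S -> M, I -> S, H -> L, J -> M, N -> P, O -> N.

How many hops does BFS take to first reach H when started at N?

Level 0: N
Level 1: G, J, P, Q
Level 2: H, K, M, O, R
Level 3: I, L, S
H first appears at level 2.

2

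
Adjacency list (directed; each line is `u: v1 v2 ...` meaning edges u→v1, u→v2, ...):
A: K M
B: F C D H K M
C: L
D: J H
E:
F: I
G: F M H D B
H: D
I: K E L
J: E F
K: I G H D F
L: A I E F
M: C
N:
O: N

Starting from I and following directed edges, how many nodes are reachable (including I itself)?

13

BFS from I visits: I, K, E, L, G, H, D, F, A, M, B, J, C
Reachable nodes: 13 of 15 total.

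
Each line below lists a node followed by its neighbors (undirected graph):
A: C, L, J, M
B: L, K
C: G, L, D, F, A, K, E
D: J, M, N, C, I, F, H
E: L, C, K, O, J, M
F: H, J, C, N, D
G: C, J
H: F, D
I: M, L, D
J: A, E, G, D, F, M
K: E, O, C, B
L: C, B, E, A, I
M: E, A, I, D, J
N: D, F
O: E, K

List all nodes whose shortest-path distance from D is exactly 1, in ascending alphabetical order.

C, F, H, I, J, M, N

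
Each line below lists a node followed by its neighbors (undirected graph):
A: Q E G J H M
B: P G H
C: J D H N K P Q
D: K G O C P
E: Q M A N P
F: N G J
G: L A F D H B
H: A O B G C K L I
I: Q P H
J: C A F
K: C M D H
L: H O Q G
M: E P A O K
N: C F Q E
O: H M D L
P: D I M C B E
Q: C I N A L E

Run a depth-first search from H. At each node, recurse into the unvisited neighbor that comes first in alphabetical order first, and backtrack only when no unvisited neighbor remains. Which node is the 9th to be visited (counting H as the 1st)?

B

Visit H
H → A
A → E
E → M
M → K
K → C
C → D
D → G
G → B
B → P
P → I
I → Q
Q → L
L → O
Q → N
N → F
F → J

Visit order: H, A, E, M, K, C, D, G, B, P, I, Q, L, O, N, F, J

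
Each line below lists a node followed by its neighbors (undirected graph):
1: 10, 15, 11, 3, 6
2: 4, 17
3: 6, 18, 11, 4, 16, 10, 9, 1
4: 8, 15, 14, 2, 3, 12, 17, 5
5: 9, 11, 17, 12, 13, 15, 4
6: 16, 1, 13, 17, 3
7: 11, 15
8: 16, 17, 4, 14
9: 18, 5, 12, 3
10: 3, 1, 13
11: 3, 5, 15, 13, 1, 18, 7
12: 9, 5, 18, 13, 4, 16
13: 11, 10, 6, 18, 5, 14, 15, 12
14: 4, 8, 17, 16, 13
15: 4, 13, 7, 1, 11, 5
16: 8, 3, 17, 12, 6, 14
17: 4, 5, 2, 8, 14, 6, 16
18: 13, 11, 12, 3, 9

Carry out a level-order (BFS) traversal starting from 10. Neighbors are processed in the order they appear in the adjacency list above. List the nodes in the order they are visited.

10 -> 3 -> 1 -> 13 -> 6 -> 18 -> 11 -> 4 -> 16 -> 9 -> 15 -> 5 -> 14 -> 12 -> 17 -> 7 -> 8 -> 2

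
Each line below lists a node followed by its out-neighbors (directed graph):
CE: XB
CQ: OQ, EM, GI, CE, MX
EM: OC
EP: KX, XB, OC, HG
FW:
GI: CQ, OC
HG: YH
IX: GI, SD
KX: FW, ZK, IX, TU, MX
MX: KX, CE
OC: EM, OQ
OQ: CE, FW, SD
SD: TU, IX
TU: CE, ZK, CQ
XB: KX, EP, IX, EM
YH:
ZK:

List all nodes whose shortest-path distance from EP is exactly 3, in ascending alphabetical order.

Level 0: EP
Level 1: HG, KX, OC, XB
Level 2: EM, FW, IX, MX, OQ, TU, YH, ZK
Level 3: CE, CQ, GI, SD

CE, CQ, GI, SD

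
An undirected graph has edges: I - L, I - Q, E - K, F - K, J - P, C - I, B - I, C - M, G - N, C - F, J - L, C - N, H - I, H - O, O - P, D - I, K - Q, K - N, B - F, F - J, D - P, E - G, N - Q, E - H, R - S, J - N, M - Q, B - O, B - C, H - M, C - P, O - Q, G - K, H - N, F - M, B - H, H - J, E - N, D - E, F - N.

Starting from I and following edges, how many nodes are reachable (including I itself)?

16

BFS from I visits: I, Q, L, H, D, C, B, O, N, M, K, J, E, P, F, G
Reachable nodes: 16 of 18 total.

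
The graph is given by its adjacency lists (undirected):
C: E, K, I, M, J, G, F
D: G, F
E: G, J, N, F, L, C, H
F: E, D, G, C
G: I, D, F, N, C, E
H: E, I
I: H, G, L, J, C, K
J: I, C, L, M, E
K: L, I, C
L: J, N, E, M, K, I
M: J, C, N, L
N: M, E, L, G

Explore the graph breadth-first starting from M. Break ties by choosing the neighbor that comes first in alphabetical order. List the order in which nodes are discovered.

M C J L N E F G I K H D

Visit M; enqueue C, J, L, N → queue [C, J, L, N]
Visit C; enqueue E, F, G, I, K → queue [J, L, N, E, F, G, I, K]
Visit J → queue [L, N, E, F, G, I, K]
Visit L → queue [N, E, F, G, I, K]
Visit N → queue [E, F, G, I, K]
Visit E; enqueue H → queue [F, G, I, K, H]
Visit F; enqueue D → queue [G, I, K, H, D]
Visit G → queue [I, K, H, D]
Visit I → queue [K, H, D]
Visit K → queue [H, D]
Visit H → queue [D]
Visit D → queue []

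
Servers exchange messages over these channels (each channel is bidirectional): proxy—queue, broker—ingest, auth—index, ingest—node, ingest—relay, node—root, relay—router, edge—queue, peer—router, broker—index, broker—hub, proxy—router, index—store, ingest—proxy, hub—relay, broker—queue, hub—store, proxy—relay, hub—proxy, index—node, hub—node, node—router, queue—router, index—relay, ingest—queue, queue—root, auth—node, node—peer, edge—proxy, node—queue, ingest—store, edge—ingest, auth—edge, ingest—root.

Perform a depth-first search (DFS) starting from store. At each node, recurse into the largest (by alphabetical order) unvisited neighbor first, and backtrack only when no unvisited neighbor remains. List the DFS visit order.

Visit store
store → ingest
ingest → root
root → queue
queue → router
router → relay
relay → proxy
proxy → hub
hub → node
node → peer
node → index
index → broker
index → auth
auth → edge

store → ingest → root → queue → router → relay → proxy → hub → node → peer → index → broker → auth → edge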